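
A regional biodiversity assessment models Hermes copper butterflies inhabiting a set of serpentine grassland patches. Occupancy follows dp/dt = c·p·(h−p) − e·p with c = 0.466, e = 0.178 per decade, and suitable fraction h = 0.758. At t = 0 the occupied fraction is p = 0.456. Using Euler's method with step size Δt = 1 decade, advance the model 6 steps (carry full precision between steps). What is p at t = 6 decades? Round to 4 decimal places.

Update rule: p ← p + [c·p·(h−p) − e·p]·Δt with Δt = 1.
step 1: Δp = -0.01699, p = 0.43901
step 2: Δp = -0.01288, p = 0.42612
step 3: Δp = -0.00995, p = 0.41617
step 4: Δp = -0.00779, p = 0.40839
step 5: Δp = -0.00616, p = 0.40223
step 6: Δp = -0.00491, p = 0.39732

0.3973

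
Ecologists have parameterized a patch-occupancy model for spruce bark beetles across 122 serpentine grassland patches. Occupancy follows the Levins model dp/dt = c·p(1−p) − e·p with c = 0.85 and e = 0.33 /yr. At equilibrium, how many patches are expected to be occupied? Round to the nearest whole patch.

75

p* = 1 − e/c = 1 − 0.33/0.85 = 0.6118.
Expected occupied patches = N × p* = 122 × 0.6118 = 74.64 ≈ 75.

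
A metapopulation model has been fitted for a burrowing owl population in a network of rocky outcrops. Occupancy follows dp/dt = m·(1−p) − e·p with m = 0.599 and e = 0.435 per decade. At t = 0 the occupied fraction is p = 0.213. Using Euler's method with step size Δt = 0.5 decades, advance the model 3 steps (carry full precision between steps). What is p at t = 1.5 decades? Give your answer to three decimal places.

0.538

Update rule: p ← p + [m·(1−p) − e·p]·Δt with Δt = 0.5.
step 1: Δp = +0.18938, p = 0.40238
step 2: Δp = +0.09147, p = 0.49385
step 3: Δp = +0.04418, p = 0.53803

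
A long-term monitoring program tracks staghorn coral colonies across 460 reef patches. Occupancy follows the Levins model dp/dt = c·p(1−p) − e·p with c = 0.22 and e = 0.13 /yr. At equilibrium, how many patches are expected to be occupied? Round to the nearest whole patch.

p* = 1 − e/c = 1 − 0.13/0.22 = 0.4091.
Expected occupied patches = N × p* = 460 × 0.4091 = 188.18 ≈ 188.

188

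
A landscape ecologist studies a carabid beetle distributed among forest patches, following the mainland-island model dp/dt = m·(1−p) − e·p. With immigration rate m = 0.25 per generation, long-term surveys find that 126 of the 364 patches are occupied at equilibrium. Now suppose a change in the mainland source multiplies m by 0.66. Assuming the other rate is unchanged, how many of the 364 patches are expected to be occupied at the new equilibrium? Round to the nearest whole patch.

Observed p* = 126/364 = 0.34615.
Balance m(1−p*) = e·p* gives e = m(1−p*)/p* = 0.25×0.65385/0.34615 = 0.47223.
New p* = m/(m+e) = 0.16500/(0.16500+0.47223) = 0.25893.
Expected occupied = 364 × 0.25893 = 94.25 ≈ 94.

94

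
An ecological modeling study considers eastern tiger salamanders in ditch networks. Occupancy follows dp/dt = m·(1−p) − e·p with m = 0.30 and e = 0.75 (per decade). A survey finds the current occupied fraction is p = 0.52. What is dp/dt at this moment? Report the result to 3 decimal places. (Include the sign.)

Colonization term: m·(1−p) = 0.30×0.4800 = 0.14400.
Extinction term: e·p = 0.39000.
dp/dt = 0.14400 − 0.39000 = -0.24600.

-0.246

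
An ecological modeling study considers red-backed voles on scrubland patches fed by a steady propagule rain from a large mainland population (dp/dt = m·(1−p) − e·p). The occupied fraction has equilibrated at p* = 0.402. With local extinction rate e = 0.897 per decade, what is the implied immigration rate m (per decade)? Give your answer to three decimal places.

At equilibrium m(1−p*) = e·p*, so m = e·p*/(1−p*).
m = 0.897 × 0.402 / 0.5980 = 0.3606/0.5980 = 0.6030.

0.603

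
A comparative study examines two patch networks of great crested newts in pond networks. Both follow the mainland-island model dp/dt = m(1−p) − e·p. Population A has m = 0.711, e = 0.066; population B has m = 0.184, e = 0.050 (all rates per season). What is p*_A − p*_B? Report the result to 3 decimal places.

0.129

A: p*_A = m/(m+e) = 0.711/0.7770 = 0.9151.
B: p*_B = 0.184/0.2340 = 0.7863.
p*_A − p*_B = 0.9151 − 0.7863 = 0.1287.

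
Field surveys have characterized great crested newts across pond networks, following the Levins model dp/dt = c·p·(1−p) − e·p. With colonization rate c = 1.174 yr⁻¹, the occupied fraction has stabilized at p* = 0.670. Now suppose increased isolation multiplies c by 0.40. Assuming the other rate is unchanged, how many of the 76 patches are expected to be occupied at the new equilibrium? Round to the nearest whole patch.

Balance c(1−p*) = e gives e = 1.174×(1 − 0.67000) = 0.38742.
New p* = 1 − e/c = 1 − 0.38742/0.46960 = 0.17500.
Expected occupied = 76 × 0.17500 = 13.30 ≈ 13.

13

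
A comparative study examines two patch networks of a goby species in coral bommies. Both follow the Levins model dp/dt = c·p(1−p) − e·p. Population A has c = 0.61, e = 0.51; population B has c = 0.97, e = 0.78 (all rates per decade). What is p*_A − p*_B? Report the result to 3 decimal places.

A: p*_A = 1 − 0.51/0.61 = 0.1639.
B: p*_B = 1 − 0.78/0.97 = 0.1959.
p*_A − p*_B = 0.1639 − 0.1959 = -0.0319.

-0.032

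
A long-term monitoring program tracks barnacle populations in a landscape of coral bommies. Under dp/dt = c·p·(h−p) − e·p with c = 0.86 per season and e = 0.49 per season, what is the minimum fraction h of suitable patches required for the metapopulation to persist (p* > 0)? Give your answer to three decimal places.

0.570

p* = h − e/c is positive only when h > e/c.
h_min = e/c = 0.49/0.86 = 0.5698.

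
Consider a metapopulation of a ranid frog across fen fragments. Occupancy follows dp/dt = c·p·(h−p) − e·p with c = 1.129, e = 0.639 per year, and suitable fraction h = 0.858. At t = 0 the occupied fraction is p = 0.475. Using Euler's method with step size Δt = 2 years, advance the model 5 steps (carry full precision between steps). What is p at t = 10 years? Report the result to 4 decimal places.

0.2918

Update rule: p ← p + [c·p·(h−p) − e·p]·Δt with Δt = 2.
p: 0.47500 → 0.27874  (Δp = -0.19626)
p: 0.27874 → 0.28709  (Δp = +0.00836)
p: 0.28709 → 0.29028  (Δp = +0.00319)
p: 0.29028 → 0.29142  (Δp = +0.00113)
p: 0.29142 → 0.29181  (Δp = +0.00039)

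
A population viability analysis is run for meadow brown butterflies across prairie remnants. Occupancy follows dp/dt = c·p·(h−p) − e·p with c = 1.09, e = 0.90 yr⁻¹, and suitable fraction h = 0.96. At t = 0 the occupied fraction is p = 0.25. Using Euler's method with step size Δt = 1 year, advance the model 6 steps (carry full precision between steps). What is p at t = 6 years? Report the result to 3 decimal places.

0.161

Update rule: p ← p + [c·p·(h−p) − e·p]·Δt with Δt = 1.
step 1: Δp = -0.03152, p = 0.21848
step 2: Δp = -0.02004, p = 0.19843
step 3: Δp = -0.01387, p = 0.18456
step 4: Δp = -0.01011, p = 0.17445
step 5: Δp = -0.00763, p = 0.16682
step 6: Δp = -0.00591, p = 0.16091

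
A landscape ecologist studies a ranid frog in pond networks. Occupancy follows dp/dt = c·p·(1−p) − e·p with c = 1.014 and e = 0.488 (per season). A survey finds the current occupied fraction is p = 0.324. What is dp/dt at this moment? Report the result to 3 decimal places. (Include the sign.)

0.064

Colonization term: c·p·(1−p) = 1.014×0.324×0.6760 = 0.22209.
Extinction term: e·p = 0.15811.
dp/dt = 0.22209 − 0.15811 = 0.06398.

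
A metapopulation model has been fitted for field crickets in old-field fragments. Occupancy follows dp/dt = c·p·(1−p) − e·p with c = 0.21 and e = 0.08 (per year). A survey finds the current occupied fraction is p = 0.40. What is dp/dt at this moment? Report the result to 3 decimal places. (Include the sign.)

0.018

Colonization term: c·p·(1−p) = 0.21×0.40×0.6000 = 0.05040.
Extinction term: e·p = 0.03200.
dp/dt = 0.05040 − 0.03200 = 0.01840.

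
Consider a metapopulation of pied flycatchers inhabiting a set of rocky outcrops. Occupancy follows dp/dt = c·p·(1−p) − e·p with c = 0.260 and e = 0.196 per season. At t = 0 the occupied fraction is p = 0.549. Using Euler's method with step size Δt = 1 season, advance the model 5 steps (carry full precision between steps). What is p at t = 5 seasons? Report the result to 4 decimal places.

0.4020

Update rule: p ← p + [c·p·(1−p) − e·p]·Δt with Δt = 1.
step 1: Δp = -0.04323, p = 0.50577
step 2: Δp = -0.03414, p = 0.47163
step 3: Δp = -0.02765, p = 0.44398
step 4: Δp = -0.02284, p = 0.42115
step 5: Δp = -0.01916, p = 0.40198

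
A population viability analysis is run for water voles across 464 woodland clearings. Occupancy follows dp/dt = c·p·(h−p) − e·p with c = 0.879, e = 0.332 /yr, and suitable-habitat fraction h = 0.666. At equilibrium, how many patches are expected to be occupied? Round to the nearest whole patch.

p* = h − e/c = 0.666 − 0.3777 = 0.2883.
Expected occupied patches = N × p* = 464 × 0.2883 = 133.77 ≈ 134.

134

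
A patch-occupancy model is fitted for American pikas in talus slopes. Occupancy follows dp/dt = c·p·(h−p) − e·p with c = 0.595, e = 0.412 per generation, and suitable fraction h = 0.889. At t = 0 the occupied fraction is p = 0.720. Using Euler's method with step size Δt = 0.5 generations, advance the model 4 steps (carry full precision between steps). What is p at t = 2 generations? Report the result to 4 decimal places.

Update rule: p ← p + [c·p·(h−p) − e·p]·Δt with Δt = 0.5.
p: 0.72000 → 0.60788  (Δp = -0.11212)
p: 0.60788 → 0.53350  (Δp = -0.07438)
p: 0.53350 → 0.48002  (Δp = -0.05348)
p: 0.48002 → 0.43954  (Δp = -0.04048)

0.4395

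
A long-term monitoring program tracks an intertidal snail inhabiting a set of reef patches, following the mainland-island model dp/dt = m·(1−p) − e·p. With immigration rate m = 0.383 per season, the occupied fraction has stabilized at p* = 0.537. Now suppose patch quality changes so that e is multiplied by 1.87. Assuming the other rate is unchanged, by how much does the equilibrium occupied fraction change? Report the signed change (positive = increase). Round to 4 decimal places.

-0.1542

Balance m(1−p*) = e·p* gives e = m(1−p*)/p* = 0.383×0.46300/0.53700 = 0.33022.
New p* = m/(m+e) = 0.38300/(0.38300+0.61751) = 0.38280.
Δp* = 0.38280 − 0.53700 = -0.15420.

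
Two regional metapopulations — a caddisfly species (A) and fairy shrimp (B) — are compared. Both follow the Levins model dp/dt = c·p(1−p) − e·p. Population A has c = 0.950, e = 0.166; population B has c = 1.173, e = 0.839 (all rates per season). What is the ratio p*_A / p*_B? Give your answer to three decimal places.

2.898

A: p*_A = 1 − 0.166/0.950 = 0.8253.
B: p*_B = 1 − 0.839/1.173 = 0.2847.
p*_A / p*_B = 0.8253/0.2847 = 2.8983.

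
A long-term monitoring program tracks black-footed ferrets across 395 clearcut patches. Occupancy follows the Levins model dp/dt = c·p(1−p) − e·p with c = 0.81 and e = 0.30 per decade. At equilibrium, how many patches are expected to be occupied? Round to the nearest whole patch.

249

p* = 1 − e/c = 1 − 0.30/0.81 = 0.6296.
Expected occupied patches = N × p* = 395 × 0.6296 = 248.70 ≈ 249.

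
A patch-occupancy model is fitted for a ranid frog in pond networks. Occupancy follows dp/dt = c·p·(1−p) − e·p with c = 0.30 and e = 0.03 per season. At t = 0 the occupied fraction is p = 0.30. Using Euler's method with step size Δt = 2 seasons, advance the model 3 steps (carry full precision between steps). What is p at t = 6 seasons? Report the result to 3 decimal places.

0.646

Update rule: p ← p + [c·p·(1−p) − e·p]·Δt with Δt = 2.
step 1: Δp = +0.10800, p = 0.40800
step 2: Δp = +0.12044, p = 0.52844
step 3: Δp = +0.11781, p = 0.64625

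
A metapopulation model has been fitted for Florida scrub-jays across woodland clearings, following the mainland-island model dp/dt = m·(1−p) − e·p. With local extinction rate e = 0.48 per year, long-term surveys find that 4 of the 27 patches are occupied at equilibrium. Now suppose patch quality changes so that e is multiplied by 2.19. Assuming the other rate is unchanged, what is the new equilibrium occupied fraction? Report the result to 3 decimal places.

Observed p* = 4/27 = 0.14815.
Balance m(1−p*) = e·p* gives m = e·p*/(1−p*) = 0.48×0.14815/0.85185 = 0.08348.
New p* = m/(m+e) = 0.08348/(0.08348+1.05120) = 0.07357.

0.074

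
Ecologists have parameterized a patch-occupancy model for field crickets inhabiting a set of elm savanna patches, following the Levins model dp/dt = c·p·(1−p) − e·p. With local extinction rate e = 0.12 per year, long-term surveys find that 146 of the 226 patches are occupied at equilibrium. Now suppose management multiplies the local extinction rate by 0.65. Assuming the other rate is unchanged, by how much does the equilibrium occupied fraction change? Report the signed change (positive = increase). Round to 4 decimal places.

0.1239

Observed p* = 146/226 = 0.64602.
Balance c(1−p*) = e gives c = e/(1 − 0.64602) = 0.12/0.35398 = 0.33900.
New p* = 1 − e/c = 1 − 0.07800/0.33900 = 0.76991.
Δp* = 0.76991 − 0.64602 = +0.12389.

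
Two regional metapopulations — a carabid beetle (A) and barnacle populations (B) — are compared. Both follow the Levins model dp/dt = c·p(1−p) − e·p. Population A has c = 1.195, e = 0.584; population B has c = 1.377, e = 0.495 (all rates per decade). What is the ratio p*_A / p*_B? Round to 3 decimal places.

0.798

A: p*_A = 1 − 0.584/1.195 = 0.5113.
B: p*_B = 1 − 0.495/1.377 = 0.6405.
p*_A / p*_B = 0.5113/0.6405 = 0.7982.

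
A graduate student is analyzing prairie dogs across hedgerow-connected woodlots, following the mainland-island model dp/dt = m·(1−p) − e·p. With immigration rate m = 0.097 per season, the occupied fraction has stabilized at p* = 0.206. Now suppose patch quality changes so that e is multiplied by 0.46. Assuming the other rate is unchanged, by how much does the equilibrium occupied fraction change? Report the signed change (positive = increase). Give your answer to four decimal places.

0.1546

Balance m(1−p*) = e·p* gives e = m(1−p*)/p* = 0.097×0.79400/0.20600 = 0.37387.
New p* = m/(m+e) = 0.09700/(0.09700+0.17198) = 0.36062.
Δp* = 0.36062 − 0.20600 = +0.15462.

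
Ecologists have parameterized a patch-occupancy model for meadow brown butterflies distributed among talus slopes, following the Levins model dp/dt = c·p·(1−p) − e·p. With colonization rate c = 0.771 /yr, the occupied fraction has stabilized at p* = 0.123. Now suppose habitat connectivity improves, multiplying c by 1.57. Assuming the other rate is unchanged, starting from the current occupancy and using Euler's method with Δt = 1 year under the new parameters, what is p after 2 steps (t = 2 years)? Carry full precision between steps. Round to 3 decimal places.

Balance c(1−p*) = e gives e = 0.771×(1 − 0.12300) = 0.67617.
Starting from p₀ = 0.12300; update p ← p + (dp/dt)·Δt with the new parameters.
step 1: Δp = +0.04741, p = 0.17041
step 2: Δp = +0.05590, p = 0.22630

0.226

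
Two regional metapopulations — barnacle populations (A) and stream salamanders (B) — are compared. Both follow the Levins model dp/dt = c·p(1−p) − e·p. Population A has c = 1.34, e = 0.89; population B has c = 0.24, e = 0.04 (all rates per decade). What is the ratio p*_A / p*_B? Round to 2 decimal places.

A: p*_A = 1 − 0.89/1.34 = 0.3358.
B: p*_B = 1 − 0.04/0.24 = 0.8333.
p*_A / p*_B = 0.3358/0.8333 = 0.4030.

0.40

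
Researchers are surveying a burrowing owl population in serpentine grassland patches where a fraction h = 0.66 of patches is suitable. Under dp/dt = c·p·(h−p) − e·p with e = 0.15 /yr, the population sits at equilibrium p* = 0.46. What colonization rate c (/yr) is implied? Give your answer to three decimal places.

0.750

At equilibrium c(h−p*) = e, so c = e/(h−p*).
c = 0.15/(0.66 − 0.46) = 0.15/0.2000 = 0.7500.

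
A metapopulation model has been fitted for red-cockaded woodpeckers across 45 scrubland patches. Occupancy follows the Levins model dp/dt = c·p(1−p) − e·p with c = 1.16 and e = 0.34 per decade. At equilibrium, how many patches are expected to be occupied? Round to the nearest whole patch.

p* = 1 − e/c = 1 − 0.34/1.16 = 0.7069.
Expected occupied patches = N × p* = 45 × 0.7069 = 31.81 ≈ 32.

32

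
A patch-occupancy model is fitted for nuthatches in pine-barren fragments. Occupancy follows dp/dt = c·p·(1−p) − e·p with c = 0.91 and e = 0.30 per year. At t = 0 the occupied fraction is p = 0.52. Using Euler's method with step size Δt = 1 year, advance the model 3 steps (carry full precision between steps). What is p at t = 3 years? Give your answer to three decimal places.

0.655

Update rule: p ← p + [c·p·(1−p) − e·p]·Δt with Δt = 1.
step 1: Δp = +0.07114, p = 0.59114
step 2: Δp = +0.04260, p = 0.63374
step 3: Δp = +0.02110, p = 0.65484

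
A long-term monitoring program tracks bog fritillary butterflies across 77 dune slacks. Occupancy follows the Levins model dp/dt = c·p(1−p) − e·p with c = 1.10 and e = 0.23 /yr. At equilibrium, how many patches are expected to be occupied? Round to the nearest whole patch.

p* = 1 − e/c = 1 − 0.23/1.10 = 0.7909.
Expected occupied patches = N × p* = 77 × 0.7909 = 60.90 ≈ 61.

61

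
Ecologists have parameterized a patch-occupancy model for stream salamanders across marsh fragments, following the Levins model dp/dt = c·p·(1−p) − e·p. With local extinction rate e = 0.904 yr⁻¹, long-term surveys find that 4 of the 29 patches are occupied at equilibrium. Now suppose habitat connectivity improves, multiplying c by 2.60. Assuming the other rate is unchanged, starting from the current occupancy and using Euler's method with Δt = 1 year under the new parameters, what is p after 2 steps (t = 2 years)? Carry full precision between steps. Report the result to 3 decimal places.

0.642

Observed p* = 4/29 = 0.13793.
Balance c(1−p*) = e gives c = e/(1 − 0.13793) = 0.904/0.86207 = 1.04864.
Starting from p₀ = 0.13793; update p ← p + (dp/dt)·Δt with the new parameters.
step 1: Δp = +0.19950, p = 0.33743
step 2: Δp = +0.30452, p = 0.64196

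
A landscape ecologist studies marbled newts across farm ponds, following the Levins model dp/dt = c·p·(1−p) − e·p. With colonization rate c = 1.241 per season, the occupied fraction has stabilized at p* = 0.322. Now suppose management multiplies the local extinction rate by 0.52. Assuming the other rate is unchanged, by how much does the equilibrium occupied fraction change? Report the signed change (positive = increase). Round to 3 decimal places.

0.325

Balance c(1−p*) = e gives e = 1.241×(1 − 0.32200) = 0.84140.
New p* = 1 − e/c = 1 − 0.43753/1.24100 = 0.64744.
Δp* = 0.64744 − 0.32200 = +0.32544.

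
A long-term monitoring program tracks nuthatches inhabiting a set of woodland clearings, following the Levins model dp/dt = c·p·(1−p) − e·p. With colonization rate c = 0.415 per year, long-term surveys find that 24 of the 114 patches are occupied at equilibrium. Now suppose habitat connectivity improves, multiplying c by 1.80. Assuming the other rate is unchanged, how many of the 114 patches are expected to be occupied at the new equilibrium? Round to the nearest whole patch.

Observed p* = 24/114 = 0.21053.
Balance c(1−p*) = e gives e = 0.415×(1 − 0.21053) = 0.32763.
New p* = 1 − e/c = 1 − 0.32763/0.74700 = 0.56141.
Expected occupied = 114 × 0.56141 = 64.00 ≈ 64.

64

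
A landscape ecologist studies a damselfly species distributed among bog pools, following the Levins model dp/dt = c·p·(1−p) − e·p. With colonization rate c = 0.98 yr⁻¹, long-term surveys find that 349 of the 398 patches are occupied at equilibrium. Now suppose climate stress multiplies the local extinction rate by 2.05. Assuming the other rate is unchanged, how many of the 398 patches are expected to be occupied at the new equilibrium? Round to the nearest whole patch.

Observed p* = 349/398 = 0.87688.
Balance c(1−p*) = e gives e = 0.98×(1 − 0.87688) = 0.12066.
New p* = 1 − e/c = 1 − 0.24735/0.98000 = 0.74760.
Expected occupied = 398 × 0.74760 = 297.54 ≈ 298.

298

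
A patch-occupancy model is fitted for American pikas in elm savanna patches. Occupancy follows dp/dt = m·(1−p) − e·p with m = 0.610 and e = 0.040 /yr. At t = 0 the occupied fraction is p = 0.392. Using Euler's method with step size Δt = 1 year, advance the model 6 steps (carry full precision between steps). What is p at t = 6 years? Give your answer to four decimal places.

Update rule: p ← p + [m·(1−p) − e·p]·Δt with Δt = 1.
p: 0.39200 → 0.74720  (Δp = +0.35520)
p: 0.74720 → 0.87152  (Δp = +0.12432)
p: 0.87152 → 0.91503  (Δp = +0.04351)
p: 0.91503 → 0.93026  (Δp = +0.01523)
p: 0.93026 → 0.93559  (Δp = +0.00533)
p: 0.93559 → 0.93746  (Δp = +0.00187)

0.9375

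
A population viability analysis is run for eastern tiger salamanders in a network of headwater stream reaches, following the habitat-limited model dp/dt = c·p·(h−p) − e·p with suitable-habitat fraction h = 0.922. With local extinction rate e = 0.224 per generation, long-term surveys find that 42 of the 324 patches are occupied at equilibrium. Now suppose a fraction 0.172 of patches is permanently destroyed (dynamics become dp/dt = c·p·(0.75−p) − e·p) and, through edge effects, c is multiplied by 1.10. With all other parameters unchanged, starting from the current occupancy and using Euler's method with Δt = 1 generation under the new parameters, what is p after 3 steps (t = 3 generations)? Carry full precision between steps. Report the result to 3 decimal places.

Observed p* = 42/324 = 0.12963.
Balance c(h−p*) = e gives c = e/(0.922 − 0.12963) = 0.224/0.79237 = 0.28270.
Starting from p₀ = 0.12963; update p ← p + (dp/dt)·Δt with the new parameters.
  1  |  dp/dt·Δt = -0.004030  |  p_1 = 0.125600
  2  |  dp/dt·Δt = -0.003747  |  p_2 = 0.121853
  3  |  dp/dt·Δt = -0.003493  |  p_3 = 0.118360

0.118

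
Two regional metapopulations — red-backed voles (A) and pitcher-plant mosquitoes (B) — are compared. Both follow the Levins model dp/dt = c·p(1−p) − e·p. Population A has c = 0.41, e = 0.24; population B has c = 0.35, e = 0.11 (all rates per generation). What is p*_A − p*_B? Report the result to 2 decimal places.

A: p*_A = 1 − 0.24/0.41 = 0.4146.
B: p*_B = 1 − 0.11/0.35 = 0.6857.
p*_A − p*_B = 0.4146 − 0.6857 = -0.2711.

-0.27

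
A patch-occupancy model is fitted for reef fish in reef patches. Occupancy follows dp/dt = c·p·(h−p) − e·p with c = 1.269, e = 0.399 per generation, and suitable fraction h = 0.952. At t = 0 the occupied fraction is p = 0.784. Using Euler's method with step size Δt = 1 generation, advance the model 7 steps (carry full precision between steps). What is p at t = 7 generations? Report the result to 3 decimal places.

Update rule: p ← p + [c·p·(h−p) − e·p]·Δt with Δt = 1.
p: 0.78400 → 0.63833  (Δp = -0.14567)
p: 0.63833 → 0.63772  (Δp = -0.00061)
p: 0.63772 → 0.63761  (Δp = -0.00011)
p: 0.63761 → 0.63758  (Δp = -0.00002)
p: 0.63758 → 0.63758  (Δp = -0.00000)
p: 0.63758 → 0.63758  (Δp = -0.00000)
p: 0.63758 → 0.63758  (Δp = -0.00000)

0.638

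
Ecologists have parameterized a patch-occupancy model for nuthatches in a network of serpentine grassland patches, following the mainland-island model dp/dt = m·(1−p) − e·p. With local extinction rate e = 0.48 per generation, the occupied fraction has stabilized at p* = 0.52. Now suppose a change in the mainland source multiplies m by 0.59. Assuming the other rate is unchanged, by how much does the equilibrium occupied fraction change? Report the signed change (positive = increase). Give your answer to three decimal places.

-0.130

Balance m(1−p*) = e·p* gives m = e·p*/(1−p*) = 0.48×0.52000/0.48000 = 0.52000.
New p* = m/(m+e) = 0.30680/(0.30680+0.48000) = 0.38993.
Δp* = 0.38993 − 0.52000 = -0.13007.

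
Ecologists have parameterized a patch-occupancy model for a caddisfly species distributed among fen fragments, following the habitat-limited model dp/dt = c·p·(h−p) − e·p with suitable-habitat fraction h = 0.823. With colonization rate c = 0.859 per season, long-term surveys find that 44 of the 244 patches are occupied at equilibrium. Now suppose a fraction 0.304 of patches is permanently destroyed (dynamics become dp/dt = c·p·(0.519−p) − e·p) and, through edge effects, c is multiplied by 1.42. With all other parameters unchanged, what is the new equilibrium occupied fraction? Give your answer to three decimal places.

Observed p* = 44/244 = 0.18033.
Balance c(h−p*) = e gives e = 0.859×(0.823 − 0.18033) = 0.55205.
New p* = 0.519 − e/c = 0.519 − 0.55205/1.21978 = 0.06642.

0.066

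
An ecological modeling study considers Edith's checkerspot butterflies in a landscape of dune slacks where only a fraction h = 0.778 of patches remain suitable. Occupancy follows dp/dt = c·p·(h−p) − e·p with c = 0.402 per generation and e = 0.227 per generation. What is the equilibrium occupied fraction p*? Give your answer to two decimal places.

0.21

Setting dp/dt = 0 and dividing by p* gives c·(h−p*) = e.
So p* = h − e/c = 0.778 − 0.227/0.402 = 0.778 − 0.5647 = 0.2133.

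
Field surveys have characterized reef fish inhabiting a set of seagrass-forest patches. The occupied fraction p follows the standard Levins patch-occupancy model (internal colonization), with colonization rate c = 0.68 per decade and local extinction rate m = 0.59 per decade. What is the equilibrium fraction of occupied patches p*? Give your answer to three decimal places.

0.132

Setting dp/dt = 0 and dividing through by p* gives c·(1−p*) = m.
So p* = 1 − m/c = 1 − 0.59/0.68 = 1 − 0.8676 = 0.1324.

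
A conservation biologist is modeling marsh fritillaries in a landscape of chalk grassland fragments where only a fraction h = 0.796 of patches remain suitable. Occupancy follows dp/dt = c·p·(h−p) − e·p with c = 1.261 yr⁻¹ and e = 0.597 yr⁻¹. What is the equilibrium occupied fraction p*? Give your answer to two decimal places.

Setting dp/dt = 0 and dividing by p* gives c·(h−p*) = e.
So p* = h − e/c = 0.796 − 0.597/1.261 = 0.796 − 0.4734 = 0.3226.

0.32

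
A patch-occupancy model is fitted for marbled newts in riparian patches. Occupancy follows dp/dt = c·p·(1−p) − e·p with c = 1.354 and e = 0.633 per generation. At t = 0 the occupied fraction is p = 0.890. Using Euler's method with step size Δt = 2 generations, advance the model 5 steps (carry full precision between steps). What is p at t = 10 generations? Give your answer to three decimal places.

Update rule: p ← p + [c·p·(1−p) − e·p]·Δt with Δt = 2.
t = 2: p = 0.89000 + (-0.86163) = 0.02837
t = 4: p = 0.02837 + (+0.03873) = 0.06711
t = 6: p = 0.06711 + (+0.08457) = 0.15168
t = 8: p = 0.15168 + (+0.15642) = 0.30810
t = 10: p = 0.30810 + (+0.18722) = 0.49532

0.495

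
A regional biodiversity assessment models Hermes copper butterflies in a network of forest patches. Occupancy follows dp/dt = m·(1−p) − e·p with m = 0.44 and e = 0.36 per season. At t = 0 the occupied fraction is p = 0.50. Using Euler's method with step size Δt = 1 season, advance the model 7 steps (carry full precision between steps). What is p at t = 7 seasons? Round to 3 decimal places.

Update rule: p ← p + [m·(1−p) − e·p]·Δt with Δt = 1.
t = 1: p = 0.50000 + (+0.04000) = 0.54000
t = 2: p = 0.54000 + (+0.00800) = 0.54800
t = 3: p = 0.54800 + (+0.00160) = 0.54960
t = 4: p = 0.54960 + (+0.00032) = 0.54992
t = 5: p = 0.54992 + (+0.00006) = 0.54998
t = 6: p = 0.54998 + (+0.00001) = 0.55000
t = 7: p = 0.55000 + (+0.00000) = 0.55000

0.550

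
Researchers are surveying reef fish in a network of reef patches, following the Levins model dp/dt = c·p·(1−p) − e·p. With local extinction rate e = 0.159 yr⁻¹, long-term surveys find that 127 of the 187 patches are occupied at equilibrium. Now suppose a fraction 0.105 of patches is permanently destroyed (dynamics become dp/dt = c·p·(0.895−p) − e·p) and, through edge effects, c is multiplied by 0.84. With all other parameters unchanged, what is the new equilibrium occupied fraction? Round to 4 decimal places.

0.5130

Observed p* = 127/187 = 0.67914.
Balance c(1−p*) = e gives c = e/(1 − 0.67914) = 0.159/0.32086 = 0.49554.
New p* = 0.895 − e/c = 0.895 − 0.15900/0.41625 = 0.51302.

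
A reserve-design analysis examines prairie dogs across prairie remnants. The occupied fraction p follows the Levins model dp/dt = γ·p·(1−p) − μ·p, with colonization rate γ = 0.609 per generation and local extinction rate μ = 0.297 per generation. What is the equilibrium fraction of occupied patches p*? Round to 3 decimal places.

At equilibrium, colonization balances extinction: γ·p*·(1−p*) = μ·p*.
So p* = 1 − μ/γ = 1 − 0.297/0.609 = 1 − 0.4877 = 0.5123.

0.512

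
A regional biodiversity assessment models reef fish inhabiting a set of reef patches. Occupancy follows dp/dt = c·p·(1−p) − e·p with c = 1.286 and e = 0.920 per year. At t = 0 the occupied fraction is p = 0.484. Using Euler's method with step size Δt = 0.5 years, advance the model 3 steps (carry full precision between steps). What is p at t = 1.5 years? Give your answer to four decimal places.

0.3599

Update rule: p ← p + [c·p·(1−p) − e·p]·Δt with Δt = 0.5.
  1  |  dp/dt·Δt = -0.062055  |  p_1 = 0.421945
  2  |  dp/dt·Δt = -0.037262  |  p_2 = 0.384683
  3  |  dp/dt·Δt = -0.024755  |  p_3 = 0.359928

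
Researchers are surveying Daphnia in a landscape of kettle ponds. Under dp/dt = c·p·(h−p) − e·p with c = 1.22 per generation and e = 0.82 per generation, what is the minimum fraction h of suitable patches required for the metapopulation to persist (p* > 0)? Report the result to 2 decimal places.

p* = h − e/c is positive only when h > e/c.
h_min = e/c = 0.82/1.22 = 0.6721.

0.67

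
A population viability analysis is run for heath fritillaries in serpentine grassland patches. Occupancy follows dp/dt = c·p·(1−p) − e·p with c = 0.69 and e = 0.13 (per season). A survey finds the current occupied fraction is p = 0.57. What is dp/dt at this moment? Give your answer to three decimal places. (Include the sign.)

0.095

Colonization term: c·p·(1−p) = 0.69×0.57×0.4300 = 0.16912.
Extinction term: e·p = 0.07410.
dp/dt = 0.16912 − 0.07410 = 0.09502.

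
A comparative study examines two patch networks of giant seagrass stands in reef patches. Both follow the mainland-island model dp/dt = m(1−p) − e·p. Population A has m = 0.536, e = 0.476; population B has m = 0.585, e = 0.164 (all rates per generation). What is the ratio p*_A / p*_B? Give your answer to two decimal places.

A: p*_A = m/(m+e) = 0.536/1.0120 = 0.5296.
B: p*_B = 0.585/0.7490 = 0.7810.
p*_A / p*_B = 0.5296/0.7810 = 0.6781.

0.68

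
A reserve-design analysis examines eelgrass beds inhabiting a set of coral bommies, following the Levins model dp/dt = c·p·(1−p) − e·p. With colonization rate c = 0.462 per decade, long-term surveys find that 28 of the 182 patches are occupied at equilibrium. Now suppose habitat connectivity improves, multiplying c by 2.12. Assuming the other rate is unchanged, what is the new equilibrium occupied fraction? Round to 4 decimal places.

0.6009

Observed p* = 28/182 = 0.15385.
Balance c(1−p*) = e gives e = 0.462×(1 − 0.15385) = 0.39092.
New p* = 1 − e/c = 1 − 0.39092/0.97944 = 0.60087.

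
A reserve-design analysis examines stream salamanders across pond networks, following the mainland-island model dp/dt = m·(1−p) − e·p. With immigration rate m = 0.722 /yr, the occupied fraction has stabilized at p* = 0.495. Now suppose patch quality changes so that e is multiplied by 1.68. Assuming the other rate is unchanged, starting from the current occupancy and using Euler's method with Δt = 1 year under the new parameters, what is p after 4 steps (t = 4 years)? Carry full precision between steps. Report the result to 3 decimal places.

0.476

Balance m(1−p*) = e·p* gives e = m(1−p*)/p* = 0.722×0.50500/0.49500 = 0.73659.
Starting from p₀ = 0.49500; update p ← p + (dp/dt)·Δt with the new parameters.
step 1: Δp = -0.24793, p = 0.24707
step 2: Δp = +0.23788, p = 0.48495
step 3: Δp = -0.22824, p = 0.25671
step 4: Δp = +0.21899, p = 0.47570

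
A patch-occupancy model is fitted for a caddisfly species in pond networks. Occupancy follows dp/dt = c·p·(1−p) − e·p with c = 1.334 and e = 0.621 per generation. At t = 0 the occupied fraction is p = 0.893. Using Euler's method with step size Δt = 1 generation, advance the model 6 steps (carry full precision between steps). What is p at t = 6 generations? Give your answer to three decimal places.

Update rule: p ← p + [c·p·(1−p) − e·p]·Δt with Δt = 1.
  1  |  dp/dt·Δt = -0.427088  |  p_1 = 0.465912
  2  |  dp/dt·Δt = +0.042619  |  p_2 = 0.508531
  3  |  dp/dt·Δt = +0.017605  |  p_3 = 0.526136
  4  |  dp/dt·Δt = +0.005858  |  p_4 = 0.531994
  5  |  dp/dt·Δt = +0.001766  |  p_5 = 0.533760
  6  |  dp/dt·Δt = +0.000514  |  p_6 = 0.534275

0.534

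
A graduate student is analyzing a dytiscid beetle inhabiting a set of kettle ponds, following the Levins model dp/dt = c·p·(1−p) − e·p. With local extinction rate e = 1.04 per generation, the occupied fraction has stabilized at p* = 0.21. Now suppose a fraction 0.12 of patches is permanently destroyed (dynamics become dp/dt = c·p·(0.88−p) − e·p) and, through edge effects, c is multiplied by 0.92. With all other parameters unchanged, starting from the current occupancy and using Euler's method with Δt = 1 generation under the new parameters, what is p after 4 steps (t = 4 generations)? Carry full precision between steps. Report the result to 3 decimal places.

0.103

Balance c(1−p*) = e gives c = e/(1 − 0.21000) = 1.04/0.79000 = 1.31646.
Starting from p₀ = 0.21000; update p ← p + (dp/dt)·Δt with the new parameters.
t = 1: p = 0.21000 + (-0.04799) = 0.16201
t = 2: p = 0.16201 + (-0.02761) = 0.13440
t = 3: p = 0.13440 + (-0.01841) = 0.11599
t = 4: p = 0.11599 + (-0.01330) = 0.10269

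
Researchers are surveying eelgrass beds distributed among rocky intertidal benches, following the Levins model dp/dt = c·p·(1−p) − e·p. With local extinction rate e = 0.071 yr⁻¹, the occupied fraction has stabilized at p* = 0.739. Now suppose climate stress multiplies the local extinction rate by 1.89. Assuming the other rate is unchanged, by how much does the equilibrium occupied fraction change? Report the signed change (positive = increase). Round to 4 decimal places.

-0.2323

Balance c(1−p*) = e gives c = e/(1 − 0.73900) = 0.071/0.26100 = 0.27203.
New p* = 1 − e/c = 1 − 0.13419/0.27203 = 0.50671.
Δp* = 0.50671 − 0.73900 = -0.23229.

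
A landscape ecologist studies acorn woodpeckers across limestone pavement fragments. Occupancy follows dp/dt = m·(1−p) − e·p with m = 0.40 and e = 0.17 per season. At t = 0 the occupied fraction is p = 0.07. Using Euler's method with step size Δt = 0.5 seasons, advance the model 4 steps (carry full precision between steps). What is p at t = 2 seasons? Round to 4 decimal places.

Update rule: p ← p + [m·(1−p) − e·p]·Δt with Δt = 0.5.
step 1: Δp = +0.18005, p = 0.25005
step 2: Δp = +0.12874, p = 0.37879
step 3: Δp = +0.09205, p = 0.47083
step 4: Δp = +0.06581, p = 0.53664

0.5366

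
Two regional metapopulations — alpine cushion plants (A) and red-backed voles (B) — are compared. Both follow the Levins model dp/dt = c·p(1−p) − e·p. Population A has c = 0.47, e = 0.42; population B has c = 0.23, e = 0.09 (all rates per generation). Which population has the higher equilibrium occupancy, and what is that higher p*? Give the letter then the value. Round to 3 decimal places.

B, 0.609

A: p*_A = 1 − 0.42/0.47 = 0.1064.
B: p*_B = 1 − 0.09/0.23 = 0.6087.
B is higher at 0.6087.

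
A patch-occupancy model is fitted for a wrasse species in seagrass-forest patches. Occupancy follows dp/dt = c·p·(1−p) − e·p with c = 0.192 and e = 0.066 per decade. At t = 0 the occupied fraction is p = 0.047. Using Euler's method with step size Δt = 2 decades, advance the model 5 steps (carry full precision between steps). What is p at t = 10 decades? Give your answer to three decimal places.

0.129

Update rule: p ← p + [c·p·(1−p) − e·p]·Δt with Δt = 2.
t = 2: p = 0.04700 + (+0.01100) = 0.05800
t = 4: p = 0.05800 + (+0.01332) = 0.07132
t = 6: p = 0.07132 + (+0.01602) = 0.08734
t = 8: p = 0.08734 + (+0.01908) = 0.10642
t = 10: p = 0.10642 + (+0.02247) = 0.12889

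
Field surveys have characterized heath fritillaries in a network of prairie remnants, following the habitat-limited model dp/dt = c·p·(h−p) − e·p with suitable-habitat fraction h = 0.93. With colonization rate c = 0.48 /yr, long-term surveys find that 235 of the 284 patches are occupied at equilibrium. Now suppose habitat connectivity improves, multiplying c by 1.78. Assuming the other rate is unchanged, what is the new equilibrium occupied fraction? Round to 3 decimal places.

Observed p* = 235/284 = 0.82746.
Balance c(h−p*) = e gives e = 0.48×(0.93 − 0.82746) = 0.04922.
New p* = 0.93 − e/c = 0.93 − 0.04922/0.85440 = 0.87239.

0.872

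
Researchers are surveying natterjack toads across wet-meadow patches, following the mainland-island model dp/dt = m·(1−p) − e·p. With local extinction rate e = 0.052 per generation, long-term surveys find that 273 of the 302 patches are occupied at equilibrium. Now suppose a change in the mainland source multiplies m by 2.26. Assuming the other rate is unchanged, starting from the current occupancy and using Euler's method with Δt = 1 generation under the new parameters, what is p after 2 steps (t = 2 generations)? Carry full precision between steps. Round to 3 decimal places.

Observed p* = 273/302 = 0.90397.
Balance m(1−p*) = e·p* gives m = e·p*/(1−p*) = 0.052×0.90397/0.09603 = 0.48952.
Starting from p₀ = 0.90397; update p ← p + (dp/dt)·Δt with the new parameters.
p: 0.90397 → 0.96320  (Δp = +0.05923)
p: 0.96320 → 0.95383  (Δp = -0.00938)

0.954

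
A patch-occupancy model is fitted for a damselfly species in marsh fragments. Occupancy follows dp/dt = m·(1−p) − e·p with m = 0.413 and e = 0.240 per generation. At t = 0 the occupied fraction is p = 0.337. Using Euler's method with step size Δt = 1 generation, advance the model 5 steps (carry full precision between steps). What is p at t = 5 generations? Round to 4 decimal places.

Update rule: p ← p + [m·(1−p) − e·p]·Δt with Δt = 1.
t = 1: p = 0.33700 + (+0.19294) = 0.52994
t = 2: p = 0.52994 + (+0.06695) = 0.59689
t = 3: p = 0.59689 + (+0.02323) = 0.62012
t = 4: p = 0.62012 + (+0.00806) = 0.62818
t = 5: p = 0.62818 + (+0.00280) = 0.63098

0.6310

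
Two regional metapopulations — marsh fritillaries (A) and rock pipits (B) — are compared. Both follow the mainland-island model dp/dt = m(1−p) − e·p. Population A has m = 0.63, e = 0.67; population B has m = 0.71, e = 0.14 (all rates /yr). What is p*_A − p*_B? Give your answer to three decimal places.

-0.351

A: p*_A = m/(m+e) = 0.63/1.3000 = 0.4846.
B: p*_B = 0.71/0.8500 = 0.8353.
p*_A − p*_B = 0.4846 − 0.8353 = -0.3507.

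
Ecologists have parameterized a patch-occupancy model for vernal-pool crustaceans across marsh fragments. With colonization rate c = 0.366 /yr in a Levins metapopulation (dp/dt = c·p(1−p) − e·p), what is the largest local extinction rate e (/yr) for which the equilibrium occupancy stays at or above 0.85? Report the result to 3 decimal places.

0.055

1 − e/c ≥ 0.85 ⇒ e ≤ c(1 − 0.85) = 0.366 × 0.1500.
e_max = 0.0549.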